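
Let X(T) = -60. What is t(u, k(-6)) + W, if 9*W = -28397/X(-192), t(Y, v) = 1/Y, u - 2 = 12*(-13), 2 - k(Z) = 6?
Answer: 2186299/41580 ≈ 52.581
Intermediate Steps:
k(Z) = -4 (k(Z) = 2 - 1*6 = 2 - 6 = -4)
u = -154 (u = 2 + 12*(-13) = 2 - 156 = -154)
W = 28397/540 (W = (-28397/(-60))/9 = (-28397*(-1/60))/9 = (1/9)*(28397/60) = 28397/540 ≈ 52.587)
t(u, k(-6)) + W = 1/(-154) + 28397/540 = -1/154 + 28397/540 = 2186299/41580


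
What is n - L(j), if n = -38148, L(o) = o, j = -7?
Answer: -38141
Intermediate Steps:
n - L(j) = -38148 - 1*(-7) = -38148 + 7 = -38141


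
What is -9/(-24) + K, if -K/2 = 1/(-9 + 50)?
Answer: 107/328 ≈ 0.32622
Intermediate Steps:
K = -2/41 (K = -2/(-9 + 50) = -2/41 ≈ -0.048781)
-9/(-24) + K = -9/(-24) - 2/41 = -1/24*(-9) - 2/41 = 3/8 - 2/41 = 107/328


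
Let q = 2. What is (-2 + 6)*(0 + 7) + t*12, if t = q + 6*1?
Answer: 124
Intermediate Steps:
t = 8 (t = 2 + 6*1 = 2 + 6 = 8)
(-2 + 6)*(0 + 7) + t*12 = (-2 + 6)*(0 + 7) + 8*12 = 4*7 + 96 = 28 + 96 = 124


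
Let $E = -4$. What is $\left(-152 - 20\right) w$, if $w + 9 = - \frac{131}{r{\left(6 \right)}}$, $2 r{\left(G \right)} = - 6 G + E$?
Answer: $\frac{2107}{5} \approx 421.4$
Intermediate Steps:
$r{\left(G \right)} = -2 - 3 G$ ($r{\left(G \right)} = \frac{- 6 G - 4}{2} = \frac{-4 - 6 G}{2} = -2 - 3 G$)
$w = - \frac{49}{20}$ ($w = -9 - \frac{131}{-2 - 18} = -9 - \frac{131}{-20} = -9 - - \frac{131}{20} = -9 + \frac{131}{20} = - \frac{49}{20} \approx -2.45$)
$\left(-152 - 20\right) w = \left(-152 - 20\right) \left(- \frac{49}{20}\right) = \left(-172\right) \left(- \frac{49}{20}\right) = \frac{2107}{5}$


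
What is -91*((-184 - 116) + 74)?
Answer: 20566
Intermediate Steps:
-91*((-184 - 116) + 74) = -91*(-300 + 74) = -91*(-226) = 20566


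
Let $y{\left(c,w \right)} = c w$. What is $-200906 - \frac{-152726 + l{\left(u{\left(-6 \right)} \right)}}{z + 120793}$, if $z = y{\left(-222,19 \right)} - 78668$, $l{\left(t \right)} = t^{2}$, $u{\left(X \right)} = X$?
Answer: $- \frac{7615591052}{37907} \approx -2.009 \cdot 10^{5}$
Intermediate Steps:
$z = -82886$ ($z = \left(-222\right) 19 - 78668 = -4218 - 78668 = -82886$)
$-200906 - \frac{-152726 + l{\left(u{\left(-6 \right)} \right)}}{z + 120793} = -200906 - \frac{-152726 + \left(-6\right)^{2}}{-82886 + 120793} = -200906 - \frac{-152726 + 36}{37907} = -200906 - \left(-152690\right) \frac{1}{37907} = -200906 - - \frac{152690}{37907} = -200906 + \frac{152690}{37907} = - \frac{7615591052}{37907}$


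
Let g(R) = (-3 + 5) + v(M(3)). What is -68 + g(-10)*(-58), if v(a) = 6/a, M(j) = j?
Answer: -300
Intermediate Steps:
g(R) = 4 (g(R) = (-3 + 5) + 6/3 = 2 + 6*(1/3) = 2 + 2 = 4)
-68 + g(-10)*(-58) = -68 + 4*(-58) = -68 - 232 = -300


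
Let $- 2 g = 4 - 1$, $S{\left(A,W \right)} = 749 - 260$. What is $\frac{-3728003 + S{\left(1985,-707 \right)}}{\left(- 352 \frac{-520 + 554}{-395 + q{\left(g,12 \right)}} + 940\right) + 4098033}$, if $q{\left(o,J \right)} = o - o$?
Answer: $- \frac{1472368030}{1619106303} \approx -0.90937$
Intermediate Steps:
$S{\left(A,W \right)} = 489$
$g = - \frac{3}{2}$ ($g = - \frac{4 - 1}{2} = \left(- \frac{1}{2}\right) 3 = - \frac{3}{2} \approx -1.5$)
$q{\left(o,J \right)} = 0$
$\frac{-3728003 + S{\left(1985,-707 \right)}}{\left(- 352 \frac{-520 + 554}{-395 + q{\left(g,12 \right)}} + 940\right) + 4098033} = \frac{-3728003 + 489}{\left(- 352 \frac{-520 + 554}{-395 + 0} + 940\right) + 4098033} = - \frac{3727514}{\left(- 352 \frac{34}{-395} + 940\right) + 4098033} = - \frac{3727514}{\left(- 352 \cdot 34 \left(- \frac{1}{395}\right) + 940\right) + 4098033} = - \frac{3727514}{\left(\left(-352\right) \left(- \frac{34}{395}\right) + 940\right) + 4098033} = - \frac{3727514}{\left(\frac{11968}{395} + 940\right) + 4098033} = - \frac{3727514}{\frac{383268}{395} + 4098033} = - \frac{3727514}{\frac{1619106303}{395}} = \left(-3727514\right) \frac{395}{1619106303} = - \frac{1472368030}{1619106303}$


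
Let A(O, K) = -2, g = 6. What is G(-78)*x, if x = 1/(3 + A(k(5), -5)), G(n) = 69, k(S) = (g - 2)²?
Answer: 69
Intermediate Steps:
k(S) = 16 (k(S) = (6 - 2)² = 4² = 16)
x = 1 (x = 1/(3 - 2) = 1/1 = 1)
G(-78)*x = 69*1 = 69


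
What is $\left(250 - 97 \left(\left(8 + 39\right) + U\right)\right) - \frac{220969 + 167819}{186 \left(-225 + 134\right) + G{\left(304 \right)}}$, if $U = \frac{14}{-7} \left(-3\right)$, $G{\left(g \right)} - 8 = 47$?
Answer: $- \frac{82127273}{16871} \approx -4868.0$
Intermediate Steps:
$G{\left(g \right)} = 55$ ($G{\left(g \right)} = 8 + 47 = 55$)
$U = 6$ ($U = 14 \left(- \frac{1}{7}\right) \left(-3\right) = \left(-2\right) \left(-3\right) = 6$)
$\left(250 - 97 \left(\left(8 + 39\right) + U\right)\right) - \frac{220969 + 167819}{186 \left(-225 + 134\right) + G{\left(304 \right)}} = \left(250 - 97 \left(\left(8 + 39\right) + 6\right)\right) - \frac{220969 + 167819}{186 \left(-225 + 134\right) + 55} = \left(250 - 97 \left(47 + 6\right)\right) - \frac{388788}{186 \left(-91\right) + 55} = \left(250 - 5141\right) - \frac{388788}{-16926 + 55} = \left(250 - 5141\right) - \frac{388788}{-16871} = -4891 - 388788 \left(- \frac{1}{16871}\right) = -4891 - - \frac{388788}{16871} = -4891 + \frac{388788}{16871} = - \frac{82127273}{16871}$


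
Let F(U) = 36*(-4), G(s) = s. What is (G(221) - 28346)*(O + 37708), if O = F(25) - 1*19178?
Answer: -517106250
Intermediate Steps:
F(U) = -144
O = -19322 (O = -144 - 1*19178 = -144 - 19178 = -19322)
(G(221) - 28346)*(O + 37708) = (221 - 28346)*(-19322 + 37708) = -28125*18386 = -517106250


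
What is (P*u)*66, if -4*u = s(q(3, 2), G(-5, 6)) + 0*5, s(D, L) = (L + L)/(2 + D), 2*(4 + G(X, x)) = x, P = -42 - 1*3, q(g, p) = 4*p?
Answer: -297/2 ≈ -148.50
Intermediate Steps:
P = -45 (P = -42 - 3 = -45)
G(X, x) = -4 + x/2
s(D, L) = 2*L/(2 + D) (s(D, L) = (2*L)/(2 + D) = 2*L/(2 + D))
u = 1/20 (u = -(2*(-4 + (½)*6)/(2 + 4*2) + 0*5)/4 = -(2*(-4 + 3)/(2 + 8) + 0)/4 = -(2*(-1)/10 + 0)/4 = -(2*(-1)*(⅒) + 0)/4 = -(-⅕ + 0)/4 = -¼*(-⅕) = 1/20 ≈ 0.050000)
(P*u)*66 = -45*1/20*66 = -9/4*66 = -297/2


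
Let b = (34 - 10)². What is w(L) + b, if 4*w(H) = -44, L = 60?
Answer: 565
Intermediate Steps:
w(H) = -11 (w(H) = (¼)*(-44) = -11)
b = 576 (b = 24² = 576)
w(L) + b = -11 + 576 = 565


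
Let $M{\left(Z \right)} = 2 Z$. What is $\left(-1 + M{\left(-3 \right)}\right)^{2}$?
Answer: $49$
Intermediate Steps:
$\left(-1 + M{\left(-3 \right)}\right)^{2} = \left(-1 + 2 \left(-3\right)\right)^{2} = \left(-1 - 6\right)^{2} = \left(-7\right)^{2} = 49$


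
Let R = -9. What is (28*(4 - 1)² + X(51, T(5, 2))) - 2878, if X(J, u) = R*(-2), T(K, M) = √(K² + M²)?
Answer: -2608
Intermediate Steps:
X(J, u) = 18 (X(J, u) = -9*(-2) = 18)
(28*(4 - 1)² + X(51, T(5, 2))) - 2878 = (28*(4 - 1)² + 18) - 2878 = (28*3² + 18) - 2878 = (28*9 + 18) - 2878 = (252 + 18) - 2878 = 270 - 2878 = -2608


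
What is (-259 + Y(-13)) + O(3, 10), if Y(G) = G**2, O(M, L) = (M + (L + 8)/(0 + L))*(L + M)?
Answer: -138/5 ≈ -27.600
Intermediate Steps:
O(M, L) = (L + M)*(M + (8 + L)/L) (O(M, L) = (M + (8 + L)/L)*(L + M) = (L + M)*(M + (8 + L)/L))
(-259 + Y(-13)) + O(3, 10) = (-259 + (-13)**2) + (8 + 10 + 3 + 3**2 + 10*3 + 8*3/10) = (-259 + 169) + (8 + 10 + 3 + 9 + 30 + 8*3*(1/10)) = -90 + (8 + 10 + 3 + 9 + 30 + 12/5) = -90 + 312/5 = -138/5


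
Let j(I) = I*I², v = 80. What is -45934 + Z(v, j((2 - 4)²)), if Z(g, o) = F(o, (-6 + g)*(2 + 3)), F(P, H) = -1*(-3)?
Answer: -45931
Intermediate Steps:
j(I) = I³
F(P, H) = 3
Z(g, o) = 3
-45934 + Z(v, j((2 - 4)²)) = -45934 + 3 = -45931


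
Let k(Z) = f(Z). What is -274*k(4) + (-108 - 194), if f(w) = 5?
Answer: -1672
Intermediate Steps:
k(Z) = 5
-274*k(4) + (-108 - 194) = -274*5 + (-108 - 194) = -1370 - 302 = -1672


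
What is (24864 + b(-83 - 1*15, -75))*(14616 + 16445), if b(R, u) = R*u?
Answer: 1000599054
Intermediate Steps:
(24864 + b(-83 - 1*15, -75))*(14616 + 16445) = (24864 + (-83 - 1*15)*(-75))*(14616 + 16445) = (24864 + (-83 - 15)*(-75))*31061 = (24864 - 98*(-75))*31061 = (24864 + 7350)*31061 = 32214*31061 = 1000599054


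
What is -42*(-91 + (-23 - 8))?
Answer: 5124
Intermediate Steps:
-42*(-91 + (-23 - 8)) = -42*(-91 - 31) = -42*(-122) = 5124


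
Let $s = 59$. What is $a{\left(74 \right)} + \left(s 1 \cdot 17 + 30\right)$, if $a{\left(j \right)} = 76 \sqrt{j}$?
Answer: $1033 + 76 \sqrt{74} \approx 1686.8$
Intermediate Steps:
$a{\left(74 \right)} + \left(s 1 \cdot 17 + 30\right) = 76 \sqrt{74} + \left(59 \cdot 1 \cdot 17 + 30\right) = 76 \sqrt{74} + \left(59 \cdot 17 + 30\right) = 76 \sqrt{74} + \left(1003 + 30\right) = 76 \sqrt{74} + 1033 = 1033 + 76 \sqrt{74}$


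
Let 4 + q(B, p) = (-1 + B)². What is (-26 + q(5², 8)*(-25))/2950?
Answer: -7163/1475 ≈ -4.8563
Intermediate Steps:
q(B, p) = -4 + (-1 + B)²
(-26 + q(5², 8)*(-25))/2950 = (-26 + (-4 + (-1 + 5²)²)*(-25))/2950 = (-26 + (-4 + (-1 + 25)²)*(-25))*(1/2950) = (-26 + (-4 + 24²)*(-25))*(1/2950) = (-26 + (-4 + 576)*(-25))*(1/2950) = (-26 + 572*(-25))*(1/2950) = (-26 - 14300)*(1/2950) = -14326*1/2950 = -7163/1475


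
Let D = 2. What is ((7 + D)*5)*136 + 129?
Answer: 6249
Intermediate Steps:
((7 + D)*5)*136 + 129 = ((7 + 2)*5)*136 + 129 = (9*5)*136 + 129 = 45*136 + 129 = 6120 + 129 = 6249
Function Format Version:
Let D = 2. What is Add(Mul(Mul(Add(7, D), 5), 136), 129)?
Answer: 6249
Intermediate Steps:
Add(Mul(Mul(Add(7, D), 5), 136), 129) = Add(Mul(Mul(Add(7, 2), 5), 136), 129) = Add(Mul(Mul(9, 5), 136), 129) = Add(Mul(45, 136), 129) = Add(6120, 129) = 6249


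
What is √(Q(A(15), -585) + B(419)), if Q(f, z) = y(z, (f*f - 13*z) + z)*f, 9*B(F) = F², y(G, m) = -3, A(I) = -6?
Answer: √175723/3 ≈ 139.73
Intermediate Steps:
B(F) = F²/9
Q(f, z) = -3*f
√(Q(A(15), -585) + B(419)) = √(-3*(-6) + (⅑)*419²) = √(18 + (⅑)*175561) = √(18 + 175561/9) = √(175723/9) = √175723/3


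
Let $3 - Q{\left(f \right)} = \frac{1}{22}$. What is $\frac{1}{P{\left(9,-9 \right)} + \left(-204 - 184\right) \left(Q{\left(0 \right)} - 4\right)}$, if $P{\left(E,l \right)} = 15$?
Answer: $\frac{11}{4627} \approx 0.0023773$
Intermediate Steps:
$Q{\left(f \right)} = \frac{65}{22}$ ($Q{\left(f \right)} = 3 - \frac{1}{22} = \frac{65}{22}$)
$\frac{1}{P{\left(9,-9 \right)} + \left(-204 - 184\right) \left(Q{\left(0 \right)} - 4\right)} = \frac{1}{15 + \left(-204 - 184\right) \left(\frac{65}{22} - 4\right)} = \frac{1}{15 - - \frac{4462}{11}} = \frac{1}{15 + \frac{4462}{11}} = \frac{1}{\frac{4627}{11}} = \frac{11}{4627}$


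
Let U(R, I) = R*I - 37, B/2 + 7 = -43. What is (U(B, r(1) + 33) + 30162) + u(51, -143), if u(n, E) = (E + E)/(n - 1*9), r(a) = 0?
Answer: 563182/21 ≈ 26818.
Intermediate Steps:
B = -100 (B = -14 + 2*(-43) = -14 - 86 = -100)
U(R, I) = -37 + I*R (U(R, I) = I*R - 37 = -37 + I*R)
u(n, E) = 2*E/(-9 + n) (u(n, E) = (2*E)/(n - 9) = (2*E)/(-9 + n) = 2*E/(-9 + n))
(U(B, r(1) + 33) + 30162) + u(51, -143) = ((-37 + (0 + 33)*(-100)) + 30162) + 2*(-143)/(-9 + 51) = ((-37 + 33*(-100)) + 30162) + 2*(-143)/42 = ((-37 - 3300) + 30162) + 2*(-143)*(1/42) = (-3337 + 30162) - 143/21 = 26825 - 143/21 = 563182/21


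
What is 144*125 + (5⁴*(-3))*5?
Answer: 8625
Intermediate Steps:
144*125 + (5⁴*(-3))*5 = 18000 + (625*(-3))*5 = 18000 - 1875*5 = 18000 - 9375 = 8625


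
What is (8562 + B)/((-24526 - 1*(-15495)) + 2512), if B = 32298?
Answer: -13620/2173 ≈ -6.2678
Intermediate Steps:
(8562 + B)/((-24526 - 1*(-15495)) + 2512) = (8562 + 32298)/((-24526 - 1*(-15495)) + 2512) = 40860/((-24526 + 15495) + 2512) = 40860/(-9031 + 2512) = 40860/(-6519) = 40860*(-1/6519) = -13620/2173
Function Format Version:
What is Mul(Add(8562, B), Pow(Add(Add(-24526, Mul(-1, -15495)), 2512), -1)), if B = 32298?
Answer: Rational(-13620, 2173) ≈ -6.2678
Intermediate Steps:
Mul(Add(8562, B), Pow(Add(Add(-24526, Mul(-1, -15495)), 2512), -1)) = Mul(Add(8562, 32298), Pow(Add(Add(-24526, Mul(-1, -15495)), 2512), -1)) = Mul(40860, Pow(Add(Add(-24526, 15495), 2512), -1)) = Mul(40860, Pow(Add(-9031, 2512), -1)) = Mul(40860, Pow(-6519, -1)) = Mul(40860, Rational(-1, 6519)) = Rational(-13620, 2173)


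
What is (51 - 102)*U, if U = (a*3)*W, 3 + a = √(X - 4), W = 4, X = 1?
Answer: 1836 - 612*I*√3 ≈ 1836.0 - 1060.0*I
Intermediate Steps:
a = -3 + I*√3 (a = -3 + √(1 - 4) = -3 + √(-3) = -3 + I*√3 ≈ -3.0 + 1.732*I)
U = -36 + 12*I*√3 (U = ((-3 + I*√3)*3)*4 = (-9 + 3*I*√3)*4 = -36 + 12*I*√3 ≈ -36.0 + 20.785*I)
(51 - 102)*U = (51 - 102)*(-36 + 12*I*√3) = -51*(-36 + 12*I*√3) = 1836 - 612*I*√3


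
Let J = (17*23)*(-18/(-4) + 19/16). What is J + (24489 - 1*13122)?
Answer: 217453/16 ≈ 13591.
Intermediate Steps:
J = 35581/16 (J = 391*(-18*(-1/4) + 19*(1/16)) = 391*(9/2 + 19/16) = 391*(91/16) = 35581/16 ≈ 2223.8)
J + (24489 - 1*13122) = 35581/16 + (24489 - 1*13122) = 35581/16 + (24489 - 13122) = 35581/16 + 11367 = 217453/16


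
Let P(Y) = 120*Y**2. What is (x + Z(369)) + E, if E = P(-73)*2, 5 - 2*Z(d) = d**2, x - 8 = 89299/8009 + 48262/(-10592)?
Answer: 51360983043285/42415664 ≈ 1.2109e+6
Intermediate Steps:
x = 618987637/42415664 (x = 8 + (89299/8009 + 48262/(-10592)) = 8 + (89299*(1/8009) + 48262*(-1/10592)) = 8 + (89299/8009 - 24131/5296) = 8 + 279662325/42415664 = 618987637/42415664 ≈ 14.593)
Z(d) = 5/2 - d**2/2
E = 1278960 (E = (120*(-73)**2)*2 = (120*5329)*2 = 639480*2 = 1278960)
(x + Z(369)) + E = (618987637/42415664 + (5/2 - 1/2*369**2)) + 1278960 = (618987637/42415664 + (5/2 - 1/2*136161)) + 1278960 = (618987637/42415664 + (5/2 - 136161/2)) + 1278960 = (618987637/42415664 - 68078) + 1278960 = -2886954586155/42415664 + 1278960 = 51360983043285/42415664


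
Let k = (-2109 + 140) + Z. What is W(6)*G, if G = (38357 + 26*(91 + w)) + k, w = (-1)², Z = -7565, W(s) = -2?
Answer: -62430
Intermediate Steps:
w = 1
k = -9534 (k = (-2109 + 140) - 7565 = -1969 - 7565 = -9534)
G = 31215 (G = (38357 + 26*(91 + 1)) - 9534 = (38357 + 26*92) - 9534 = (38357 + 2392) - 9534 = 40749 - 9534 = 31215)
W(6)*G = -2*31215 = -62430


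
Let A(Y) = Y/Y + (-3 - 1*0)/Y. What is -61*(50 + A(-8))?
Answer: -25071/8 ≈ -3133.9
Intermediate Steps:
A(Y) = 1 - 3/Y (A(Y) = 1 + (-3 + 0)/Y = 1 - 3/Y)
-61*(50 + A(-8)) = -61*(50 + (-3 - 8)/(-8)) = -61*(50 - ⅛*(-11)) = -61*(50 + 11/8) = -61*411/8 = -25071/8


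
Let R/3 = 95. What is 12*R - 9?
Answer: 3411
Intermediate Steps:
R = 285 (R = 3*95 = 285)
12*R - 9 = 12*285 - 9 = 3420 - 9 = 3411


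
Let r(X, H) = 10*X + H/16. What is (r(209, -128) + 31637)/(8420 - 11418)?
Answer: -33719/2998 ≈ -11.247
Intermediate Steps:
r(X, H) = 10*X + H/16 (r(X, H) = 10*X + H*(1/16) = 10*X + H/16)
(r(209, -128) + 31637)/(8420 - 11418) = ((10*209 + (1/16)*(-128)) + 31637)/(8420 - 11418) = ((2090 - 8) + 31637)/(-2998) = (2082 + 31637)*(-1/2998) = 33719*(-1/2998) = -33719/2998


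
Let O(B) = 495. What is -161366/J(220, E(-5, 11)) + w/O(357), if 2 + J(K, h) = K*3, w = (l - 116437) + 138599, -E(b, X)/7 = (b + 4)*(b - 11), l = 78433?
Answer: -124406/2961 ≈ -42.015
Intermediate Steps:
E(b, X) = -7*(-11 + b)*(4 + b) (E(b, X) = -7*(b + 4)*(b - 11) = -7*(4 + b)*(-11 + b) = -7*(-11 + b)*(4 + b))
w = 100595 (w = (78433 - 116437) + 138599 = -38004 + 138599 = 100595)
J(K, h) = -2 + 3*K (J(K, h) = -2 + K*3 = -2 + 3*K)
-161366/J(220, E(-5, 11)) + w/O(357) = -161366/(-2 + 3*220) + 100595/495 = -161366/(-2 + 660) + 100595*(1/495) = -161366/658 + 1829/9 = -161366*1/658 + 1829/9 = -80683/329 + 1829/9 = -124406/2961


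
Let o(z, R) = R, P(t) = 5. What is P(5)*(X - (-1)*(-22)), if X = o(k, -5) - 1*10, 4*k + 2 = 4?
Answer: -185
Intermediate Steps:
k = ½ (k = -½ + (¼)*4 = -½ + 1 = ½ ≈ 0.50000)
X = -15 (X = -5 - 1*10 = -5 - 10 = -15)
P(5)*(X - (-1)*(-22)) = 5*(-15 - (-1)*(-22)) = 5*(-15 - 1*22) = 5*(-15 - 22) = 5*(-37) = -185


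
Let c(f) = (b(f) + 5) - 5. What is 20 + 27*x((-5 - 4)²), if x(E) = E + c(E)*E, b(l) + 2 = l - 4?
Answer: 166232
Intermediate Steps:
b(l) = -6 + l (b(l) = -2 + (l - 4) = -2 + (-4 + l) = -6 + l)
c(f) = -6 + f (c(f) = ((-6 + f) + 5) - 5 = (-1 + f) - 5 = -6 + f)
x(E) = E + E*(-6 + E) (x(E) = E + (-6 + E)*E = E + E*(-6 + E))
20 + 27*x((-5 - 4)²) = 20 + 27*((-5 - 4)²*(-5 + (-5 - 4)²)) = 20 + 27*((-9)²*(-5 + (-9)²)) = 20 + 27*(81*(-5 + 81)) = 20 + 27*(81*76) = 20 + 27*6156 = 20 + 166212 = 166232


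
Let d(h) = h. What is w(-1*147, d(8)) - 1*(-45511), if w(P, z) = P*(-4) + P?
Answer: 45952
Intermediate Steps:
w(P, z) = -3*P (w(P, z) = -4*P + P = -3*P)
w(-1*147, d(8)) - 1*(-45511) = -(-3)*147 - 1*(-45511) = -3*(-147) + 45511 = 441 + 45511 = 45952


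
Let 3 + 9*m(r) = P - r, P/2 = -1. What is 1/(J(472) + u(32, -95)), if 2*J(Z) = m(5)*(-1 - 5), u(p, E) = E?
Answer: -3/275 ≈ -0.010909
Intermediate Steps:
P = -2 (P = 2*(-1) = -2)
m(r) = -5/9 - r/9 (m(r) = -⅓ + (-2 - r)/9 = -⅓ + (-2/9 - r/9) = -5/9 - r/9)
J(Z) = 10/3 (J(Z) = ((-5/9 - ⅑*5)*(-1 - 5))/2 = ((-5/9 - 5/9)*(-6))/2 = (-10/9*(-6))/2 = (½)*(20/3) = 10/3)
1/(J(472) + u(32, -95)) = 1/(10/3 - 95) = 1/(-275/3) = -3/275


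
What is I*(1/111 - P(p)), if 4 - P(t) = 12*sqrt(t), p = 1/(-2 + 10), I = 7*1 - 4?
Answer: -443/37 + 9*sqrt(2) ≈ 0.75495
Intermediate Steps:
I = 3 (I = 7 - 4 = 3)
p = 1/8 ≈ 0.12500
P(t) = 4 - 12*sqrt(t)
I*(1/111 - P(p)) = 3*(1/111 - (4 - 3*sqrt(2))) = 3*(1/111 + (-4 + 3*sqrt(2))) = 3*(-443/111 + 3*sqrt(2)) = -443/37 + 9*sqrt(2)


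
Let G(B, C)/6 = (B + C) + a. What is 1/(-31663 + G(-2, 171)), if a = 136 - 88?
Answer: -1/30361 ≈ -3.2937e-5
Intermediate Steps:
a = 48
G(B, C) = 288 + 6*B + 6*C (G(B, C) = 6*((B + C) + 48) = 6*(48 + B + C) = 288 + 6*B + 6*C)
1/(-31663 + G(-2, 171)) = 1/(-31663 + (288 + 6*(-2) + 6*171)) = 1/(-31663 + (288 - 12 + 1026)) = 1/(-31663 + 1302) = 1/(-30361) = -1/30361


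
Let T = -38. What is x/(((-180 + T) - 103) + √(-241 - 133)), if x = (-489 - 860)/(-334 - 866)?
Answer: -144343/41366000 - 1349*I*√374/124098000 ≈ -0.0034894 - 0.00021022*I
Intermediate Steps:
x = 1349/1200 (x = -1349/(-1200) = -1349*(-1/1200) = 1349/1200 ≈ 1.1242)
x/(((-180 + T) - 103) + √(-241 - 133)) = 1349/(1200*(((-180 - 38) - 103) + √(-241 - 133))) = 1349/(1200*((-218 - 103) + √(-374))) = 1349/(1200*(-321 + I*√374))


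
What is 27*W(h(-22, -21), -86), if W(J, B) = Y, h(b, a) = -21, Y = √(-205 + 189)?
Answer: 108*I ≈ 108.0*I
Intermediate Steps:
Y = 4*I (Y = √(-16) = 4*I ≈ 4.0*I)
W(J, B) = 4*I
27*W(h(-22, -21), -86) = 27*(4*I) = 108*I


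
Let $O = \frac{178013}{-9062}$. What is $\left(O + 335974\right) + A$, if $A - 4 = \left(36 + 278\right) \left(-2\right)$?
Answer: $\frac{3038763687}{9062} \approx 3.3533 \cdot 10^{5}$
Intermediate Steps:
$O = - \frac{178013}{9062}$ ($O = 178013 \left(- \frac{1}{9062}\right) = - \frac{178013}{9062} \approx -19.644$)
$A = -624$ ($A = 4 + \left(36 + 278\right) \left(-2\right) = 4 + 314 \left(-2\right) = 4 - 628 = -624$)
$\left(O + 335974\right) + A = \left(- \frac{178013}{9062} + 335974\right) - 624 = \frac{3044418375}{9062} - 624 = \frac{3038763687}{9062}$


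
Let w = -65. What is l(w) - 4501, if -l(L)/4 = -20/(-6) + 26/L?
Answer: -67691/15 ≈ -4512.7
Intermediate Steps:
l(L) = -40/3 - 104/L (l(L) = -4*(-20/(-6) + 26/L) = -4*(-20*(-⅙) + 26/L) = -4*(10/3 + 26/L) = -40/3 - 104/L)
l(w) - 4501 = (-40/3 - 104/(-65)) - 4501 = (-40/3 - 104*(-1/65)) - 4501 = (-40/3 + 8/5) - 4501 = -176/15 - 4501 = -67691/15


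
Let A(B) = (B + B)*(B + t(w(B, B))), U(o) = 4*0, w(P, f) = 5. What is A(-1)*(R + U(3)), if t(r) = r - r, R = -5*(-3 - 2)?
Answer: 50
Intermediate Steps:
R = 25 (R = -5*(-5) = 25)
t(r) = 0
U(o) = 0
A(B) = 2*B² (A(B) = (B + B)*(B + 0) = (2*B)*B = 2*B²)
A(-1)*(R + U(3)) = (2*(-1)²)*(25 + 0) = (2*1)*25 = 2*25 = 50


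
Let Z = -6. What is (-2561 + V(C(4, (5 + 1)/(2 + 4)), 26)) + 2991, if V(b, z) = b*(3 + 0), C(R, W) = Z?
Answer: 412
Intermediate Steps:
C(R, W) = -6
V(b, z) = 3*b (V(b, z) = b*3 = 3*b)
(-2561 + V(C(4, (5 + 1)/(2 + 4)), 26)) + 2991 = (-2561 + 3*(-6)) + 2991 = (-2561 - 18) + 2991 = -2579 + 2991 = 412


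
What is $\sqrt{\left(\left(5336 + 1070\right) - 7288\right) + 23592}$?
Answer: $\sqrt{22710} \approx 150.7$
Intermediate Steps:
$\sqrt{\left(\left(5336 + 1070\right) - 7288\right) + 23592} = \sqrt{\left(6406 - 7288\right) + 23592} = \sqrt{-882 + 23592} = \sqrt{22710}$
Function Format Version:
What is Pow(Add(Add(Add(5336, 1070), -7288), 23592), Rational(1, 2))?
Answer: Pow(22710, Rational(1, 2)) ≈ 150.70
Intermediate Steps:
Pow(Add(Add(Add(5336, 1070), -7288), 23592), Rational(1, 2)) = Pow(Add(Add(6406, -7288), 23592), Rational(1, 2)) = Pow(Add(-882, 23592), Rational(1, 2)) = Pow(22710, Rational(1, 2))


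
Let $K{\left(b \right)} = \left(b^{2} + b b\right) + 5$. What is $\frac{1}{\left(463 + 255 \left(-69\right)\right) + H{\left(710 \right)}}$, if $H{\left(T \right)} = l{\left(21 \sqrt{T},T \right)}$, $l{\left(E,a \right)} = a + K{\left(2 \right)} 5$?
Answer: $- \frac{1}{16357} \approx -6.1136 \cdot 10^{-5}$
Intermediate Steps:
$K{\left(b \right)} = 5 + 2 b^{2}$ ($K{\left(b \right)} = \left(b^{2} + b^{2}\right) + 5 = 2 b^{2} + 5 = 5 + 2 b^{2}$)
$l{\left(E,a \right)} = 65 + a$ ($l{\left(E,a \right)} = a + \left(5 + 2 \cdot 2^{2}\right) 5 = a + \left(5 + 2 \cdot 4\right) 5 = a + \left(5 + 8\right) 5 = a + 13 \cdot 5 = a + 65 = 65 + a$)
$H{\left(T \right)} = 65 + T$
$\frac{1}{\left(463 + 255 \left(-69\right)\right) + H{\left(710 \right)}} = \frac{1}{\left(463 + 255 \left(-69\right)\right) + \left(65 + 710\right)} = \frac{1}{\left(463 - 17595\right) + 775} = \frac{1}{-17132 + 775} = \frac{1}{-16357} = - \frac{1}{16357}$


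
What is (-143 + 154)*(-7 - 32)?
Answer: -429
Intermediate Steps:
(-143 + 154)*(-7 - 32) = 11*(-39) = -429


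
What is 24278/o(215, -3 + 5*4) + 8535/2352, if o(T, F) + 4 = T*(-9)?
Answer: -1931071/217168 ≈ -8.8921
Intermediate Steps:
o(T, F) = -4 - 9*T (o(T, F) = -4 + T*(-9) = -4 - 9*T)
24278/o(215, -3 + 5*4) + 8535/2352 = 24278/(-4 - 9*215) + 8535/2352 = 24278/(-4 - 1935) + 8535*(1/2352) = 24278/(-1939) + 2845/784 = 24278*(-1/1939) + 2845/784 = -24278/1939 + 2845/784 = -1931071/217168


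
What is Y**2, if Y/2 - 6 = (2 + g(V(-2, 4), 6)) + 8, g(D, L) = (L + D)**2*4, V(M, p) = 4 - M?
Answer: 1401856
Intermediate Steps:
g(D, L) = 4*(D + L)**2 (g(D, L) = (D + L)**2*4 = 4*(D + L)**2)
Y = 1184 (Y = 12 + 2*((2 + 4*((4 - 1*(-2)) + 6)**2) + 8) = 12 + 2*((2 + 4*((4 + 2) + 6)**2) + 8) = 12 + 2*((2 + 4*(6 + 6)**2) + 8) = 12 + 2*((2 + 4*12**2) + 8) = 12 + 2*((2 + 4*144) + 8) = 12 + 2*((2 + 576) + 8) = 12 + 2*(578 + 8) = 12 + 2*586 = 12 + 1172 = 1184)
Y**2 = 1184**2 = 1401856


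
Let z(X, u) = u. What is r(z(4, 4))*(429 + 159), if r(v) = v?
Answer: 2352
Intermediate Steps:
r(z(4, 4))*(429 + 159) = 4*(429 + 159) = 4*588 = 2352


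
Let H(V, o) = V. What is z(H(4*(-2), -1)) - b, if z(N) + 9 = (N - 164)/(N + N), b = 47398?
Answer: -189585/4 ≈ -47396.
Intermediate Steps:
z(N) = -9 + (-164 + N)/(2*N) (z(N) = -9 + (N - 164)/(N + N) = -9 + (-164 + N)/((2*N)) = -9 + (-164 + N)*(1/(2*N)) = -9 + (-164 + N)/(2*N))
z(H(4*(-2), -1)) - b = (-17/2 - 82/(4*(-2))) - 1*47398 = (-17/2 - 82/(-8)) - 47398 = (-17/2 - 82*(-⅛)) - 47398 = (-17/2 + 41/4) - 47398 = 7/4 - 47398 = -189585/4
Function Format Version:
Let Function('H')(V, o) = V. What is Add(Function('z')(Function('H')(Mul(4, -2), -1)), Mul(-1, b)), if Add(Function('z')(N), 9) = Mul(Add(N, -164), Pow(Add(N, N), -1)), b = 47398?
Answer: Rational(-189585, 4) ≈ -47396.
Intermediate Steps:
Function('z')(N) = Add(-9, Mul(Rational(1, 2), Pow(N, -1), Add(-164, N))) (Function('z')(N) = Add(-9, Mul(Add(N, -164), Pow(Add(N, N), -1))) = Add(-9, Mul(Add(-164, N), Pow(Mul(2, N), -1))) = Add(-9, Mul(Add(-164, N), Mul(Rational(1, 2), Pow(N, -1)))) = Add(-9, Mul(Rational(1, 2), Pow(N, -1), Add(-164, N))))
Add(Function('z')(Function('H')(Mul(4, -2), -1)), Mul(-1, b)) = Add(Add(Rational(-17, 2), Mul(-82, Pow(Mul(4, -2), -1))), Mul(-1, 47398)) = Add(Add(Rational(-17, 2), Mul(-82, Pow(-8, -1))), -47398) = Add(Add(Rational(-17, 2), Mul(-82, Rational(-1, 8))), -47398) = Add(Add(Rational(-17, 2), Rational(41, 4)), -47398) = Add(Rational(7, 4), -47398) = Rational(-189585, 4)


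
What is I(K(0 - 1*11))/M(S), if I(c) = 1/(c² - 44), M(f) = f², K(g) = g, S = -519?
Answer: 1/20740797 ≈ 4.8214e-8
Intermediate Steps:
I(c) = 1/(-44 + c²)
I(K(0 - 1*11))/M(S) = 1/((-44 + (0 - 1*11)²)*((-519)²)) = 1/(-44 + (0 - 11)²*269361) = (1/269361)/(-44 + (-11)²) = (1/269361)/(-44 + 121) = (1/269361)/77 = (1/77)*(1/269361) = 1/20740797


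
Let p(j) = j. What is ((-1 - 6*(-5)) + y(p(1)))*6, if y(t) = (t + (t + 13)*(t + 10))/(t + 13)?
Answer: 1683/7 ≈ 240.43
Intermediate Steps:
y(t) = (t + (10 + t)*(13 + t))/(13 + t) (y(t) = (t + (13 + t)*(10 + t))/(13 + t) = (t + (10 + t)*(13 + t))/(13 + t))
((-1 - 6*(-5)) + y(p(1)))*6 = ((-1 - 6*(-5)) + (130 + 1² + 24*1)/(13 + 1))*6 = ((-1 + 30) + (130 + 1 + 24)/14)*6 = (29 + (1/14)*155)*6 = (29 + 155/14)*6 = (561/14)*6 = 1683/7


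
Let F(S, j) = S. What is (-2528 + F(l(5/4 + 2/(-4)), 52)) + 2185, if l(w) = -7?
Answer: -350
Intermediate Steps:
(-2528 + F(l(5/4 + 2/(-4)), 52)) + 2185 = (-2528 - 7) + 2185 = -2535 + 2185 = -350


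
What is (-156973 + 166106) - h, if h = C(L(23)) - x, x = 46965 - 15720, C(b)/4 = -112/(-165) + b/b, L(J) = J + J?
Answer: 6661262/165 ≈ 40371.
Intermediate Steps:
L(J) = 2*J
C(b) = 1108/165 (C(b) = 4*(-112/(-165) + b/b) = 4*(-112*(-1/165) + 1) = 4*(112/165 + 1) = 4*(277/165) = 1108/165)
x = 31245
h = -5154317/165 (h = 1108/165 - 1*31245 = 1108/165 - 31245 = -5154317/165 ≈ -31238.)
(-156973 + 166106) - h = (-156973 + 166106) - 1*(-5154317/165) = 9133 + 5154317/165 = 6661262/165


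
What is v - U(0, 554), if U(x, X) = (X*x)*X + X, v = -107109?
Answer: -107663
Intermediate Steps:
U(x, X) = X + x*X² (U(x, X) = x*X² + X = X + x*X²)
v - U(0, 554) = -107109 - 554*(1 + 554*0) = -107109 - 554*(1 + 0) = -107109 - 554 = -107663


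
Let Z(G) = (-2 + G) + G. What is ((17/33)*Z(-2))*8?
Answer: -272/11 ≈ -24.727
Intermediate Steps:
Z(G) = -2 + 2*G
((17/33)*Z(-2))*8 = ((17/33)*(-2 + 2*(-2)))*8 = ((17*(1/33))*(-2 - 4))*8 = ((17/33)*(-6))*8 = -34/11*8 = -272/11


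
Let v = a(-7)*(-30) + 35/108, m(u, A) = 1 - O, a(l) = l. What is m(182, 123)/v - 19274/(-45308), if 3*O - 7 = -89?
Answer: 57645139/102917122 ≈ 0.56011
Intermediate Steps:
O = -82/3 (O = 7/3 + (⅓)*(-89) = 7/3 - 89/3 = -82/3 ≈ -27.333)
m(u, A) = 85/3 (m(u, A) = 1 - 1*(-82/3) = 1 + 82/3 = 85/3)
v = 22715/108 (v = -7*(-30) + 35/108 = 210 + 35*(1/108) = 210 + 35/108 = 22715/108 ≈ 210.32)
m(182, 123)/v - 19274/(-45308) = 85/(3*(22715/108)) - 19274/(-45308) = (85/3)*(108/22715) - 19274*(-1/45308) = 612/4543 + 9637/22654 = 57645139/102917122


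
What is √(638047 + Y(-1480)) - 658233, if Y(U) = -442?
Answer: -658233 + 3*√70845 ≈ -6.5743e+5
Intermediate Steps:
√(638047 + Y(-1480)) - 658233 = √(638047 - 442) - 658233 = √637605 - 658233 = 3*√70845 - 658233 = -658233 + 3*√70845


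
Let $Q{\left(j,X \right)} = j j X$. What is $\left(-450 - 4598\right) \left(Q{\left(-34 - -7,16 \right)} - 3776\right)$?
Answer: $-39818624$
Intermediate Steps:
$Q{\left(j,X \right)} = X j^{2}$ ($Q{\left(j,X \right)} = j^{2} X = X j^{2}$)
$\left(-450 - 4598\right) \left(Q{\left(-34 - -7,16 \right)} - 3776\right) = \left(-450 - 4598\right) \left(16 \left(-34 - -7\right)^{2} - 3776\right) = - 5048 \left(16 \left(-34 + 7\right)^{2} - 3776\right) = - 5048 \left(16 \left(-27\right)^{2} - 3776\right) = - 5048 \left(16 \cdot 729 - 3776\right) = - 5048 \left(11664 - 3776\right) = \left(-5048\right) 7888 = -39818624$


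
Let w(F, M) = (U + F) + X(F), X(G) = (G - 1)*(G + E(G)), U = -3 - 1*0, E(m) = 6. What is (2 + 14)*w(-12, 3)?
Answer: 1008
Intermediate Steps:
U = -3 (U = -3 + 0 = -3)
X(G) = (-1 + G)*(6 + G) (X(G) = (G - 1)*(G + 6) = (-1 + G)*(6 + G))
w(F, M) = -9 + F**2 + 6*F (w(F, M) = (-3 + F) + (-6 + F**2 + 5*F) = -9 + F**2 + 6*F)
(2 + 14)*w(-12, 3) = (2 + 14)*(-9 + (-12)**2 + 6*(-12)) = 16*(-9 + 144 - 72) = 16*63 = 1008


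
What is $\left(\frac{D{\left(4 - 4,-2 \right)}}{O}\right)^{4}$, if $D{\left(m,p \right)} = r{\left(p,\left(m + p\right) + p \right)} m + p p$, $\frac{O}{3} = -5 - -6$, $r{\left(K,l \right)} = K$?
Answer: $\frac{256}{81} \approx 3.1605$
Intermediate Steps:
$O = 3$ ($O = 3 \left(-5 - -6\right) = 3 \left(-5 + 6\right) = 3 \cdot 1 = 3$)
$D{\left(m,p \right)} = p^{2} + m p$ ($D{\left(m,p \right)} = p m + p p = m p + p^{2} = p^{2} + m p$)
$\left(\frac{D{\left(4 - 4,-2 \right)}}{O}\right)^{4} = \left(\frac{\left(-2\right) \left(\left(4 - 4\right) - 2\right)}{3}\right)^{4} = \left(- 2 \left(\left(4 - 4\right) - 2\right) \frac{1}{3}\right)^{4} = \left(- 2 \left(0 - 2\right) \frac{1}{3}\right)^{4} = \left(\left(-2\right) \left(-2\right) \frac{1}{3}\right)^{4} = \left(4 \cdot \frac{1}{3}\right)^{4} = \left(\frac{4}{3}\right)^{4} = \frac{256}{81}$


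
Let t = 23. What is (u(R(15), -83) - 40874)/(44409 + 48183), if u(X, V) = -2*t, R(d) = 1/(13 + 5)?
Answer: -1705/3858 ≈ -0.44194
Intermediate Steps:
R(d) = 1/18
u(X, V) = -46 (u(X, V) = -2*23 = -46)
(u(R(15), -83) - 40874)/(44409 + 48183) = (-46 - 40874)/(44409 + 48183) = -40920/92592 = -40920*1/92592 = -1705/3858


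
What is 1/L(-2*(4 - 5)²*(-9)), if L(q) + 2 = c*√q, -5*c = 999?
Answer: 25/8981959 - 14985*√2/17963918 ≈ -0.0011769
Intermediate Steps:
c = -999/5 (c = -⅕*999 = -999/5 ≈ -199.80)
L(q) = -2 - 999*√q/5
1/L(-2*(4 - 5)²*(-9)) = 1/(-2 - 999*3*√2/5) = 1/(-2 - 2997*√2/5)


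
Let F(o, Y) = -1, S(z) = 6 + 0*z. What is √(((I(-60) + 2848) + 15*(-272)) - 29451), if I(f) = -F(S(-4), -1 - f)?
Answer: 23*I*√58 ≈ 175.16*I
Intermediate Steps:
S(z) = 6 (S(z) = 6 + 0 = 6)
I(f) = 1 (I(f) = -1*(-1) = 1)
√(((I(-60) + 2848) + 15*(-272)) - 29451) = √(((1 + 2848) + 15*(-272)) - 29451) = √((2849 - 4080) - 29451) = √(-1231 - 29451) = √(-30682) = 23*I*√58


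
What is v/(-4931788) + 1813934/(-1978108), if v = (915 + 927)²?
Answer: -1957198395763/1219451162138 ≈ -1.6050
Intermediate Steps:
v = 3392964 (v = 1842² = 3392964)
v/(-4931788) + 1813934/(-1978108) = 3392964/(-4931788) + 1813934/(-1978108) = 3392964*(-1/4931788) + 1813934*(-1/1978108) = -848241/1232947 - 906967/989054 = -1957198395763/1219451162138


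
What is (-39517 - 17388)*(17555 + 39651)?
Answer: -3255307430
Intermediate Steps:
(-39517 - 17388)*(17555 + 39651) = -56905*57206 = -3255307430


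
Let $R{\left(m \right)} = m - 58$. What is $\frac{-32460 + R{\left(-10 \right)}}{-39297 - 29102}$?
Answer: $\frac{32528}{68399} \approx 0.47556$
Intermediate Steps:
$R{\left(m \right)} = -58 + m$
$\frac{-32460 + R{\left(-10 \right)}}{-39297 - 29102} = \frac{-32460 - 68}{-39297 - 29102} = \frac{-32460 - 68}{-68399} = \left(-32528\right) \left(- \frac{1}{68399}\right) = \frac{32528}{68399}$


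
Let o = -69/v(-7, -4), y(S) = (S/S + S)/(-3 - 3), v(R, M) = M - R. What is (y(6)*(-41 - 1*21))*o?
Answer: -4991/3 ≈ -1663.7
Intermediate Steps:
y(S) = -1/6 - S/6 (y(S) = (1 + S)/(-6) = (1 + S)*(-1/6) = -1/6 - S/6)
o = -23 (o = -69/(-4 - 1*(-7)) = -69/(-4 + 7) = -69/3 = -69*1/3 = -23)
(y(6)*(-41 - 1*21))*o = ((-1/6 - 1/6*6)*(-41 - 1*21))*(-23) = ((-1/6 - 1)*(-41 - 21))*(-23) = -7/6*(-62)*(-23) = (217/3)*(-23) = -4991/3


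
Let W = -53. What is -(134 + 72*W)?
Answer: 3682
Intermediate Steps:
-(134 + 72*W) = -(134 + 72*(-53)) = -(134 - 3816) = -1*(-3682) = 3682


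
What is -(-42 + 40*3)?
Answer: -78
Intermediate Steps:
-(-42 + 40*3) = -(-42 + 120) = -1*78 = -78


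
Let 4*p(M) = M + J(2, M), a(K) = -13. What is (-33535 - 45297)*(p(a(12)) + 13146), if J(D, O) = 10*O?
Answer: -1033507228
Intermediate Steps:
p(M) = 11*M/4 (p(M) = (M + 10*M)/4 = (11*M)/4 = 11*M/4)
(-33535 - 45297)*(p(a(12)) + 13146) = (-33535 - 45297)*((11/4)*(-13) + 13146) = -78832*(-143/4 + 13146) = -78832*52441/4 = -1033507228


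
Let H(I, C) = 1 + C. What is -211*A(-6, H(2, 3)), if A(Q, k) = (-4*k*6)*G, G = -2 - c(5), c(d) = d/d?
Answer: -60768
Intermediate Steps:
c(d) = 1
G = -3 (G = -2 - 1*1 = -2 - 1 = -3)
A(Q, k) = 72*k (A(Q, k) = (-4*k*6)*(-3) = -24*k*(-3) = 72*k)
-211*A(-6, H(2, 3)) = -15192*(1 + 3) = -15192*4 = -211*288 = -60768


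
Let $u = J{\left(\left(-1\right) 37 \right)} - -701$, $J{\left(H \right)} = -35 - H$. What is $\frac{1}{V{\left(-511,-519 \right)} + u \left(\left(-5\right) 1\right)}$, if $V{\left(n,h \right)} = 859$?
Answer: $- \frac{1}{2656} \approx -0.00037651$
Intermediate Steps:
$u = 703$ ($u = \left(-35 - \left(-1\right) 37\right) - -701 = \left(-35 - -37\right) + 701 = \left(-35 + 37\right) + 701 = 2 + 701 = 703$)
$\frac{1}{V{\left(-511,-519 \right)} + u \left(\left(-5\right) 1\right)} = \frac{1}{859 + 703 \left(\left(-5\right) 1\right)} = \frac{1}{859 + 703 \left(-5\right)} = \frac{1}{859 - 3515} = \frac{1}{-2656} = - \frac{1}{2656}$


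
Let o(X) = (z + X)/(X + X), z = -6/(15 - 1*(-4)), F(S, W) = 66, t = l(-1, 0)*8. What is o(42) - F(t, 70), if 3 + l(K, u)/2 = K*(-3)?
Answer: -8712/133 ≈ -65.504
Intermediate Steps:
l(K, u) = -6 - 6*K (l(K, u) = -6 + 2*(K*(-3)) = -6 + 2*(-3*K) = -6 - 6*K)
t = 0 (t = (-6 - 6*(-1))*8 = (-6 + 6)*8 = 0*8 = 0)
z = -6/19 (z = -6/(15 + 4) = -6/19 ≈ -0.31579)
o(X) = (-6/19 + X)/(2*X) (o(X) = (-6/19 + X)/(X + X) = (-6/19 + X)/((2*X)) = (-6/19 + X)*(1/(2*X)) = (-6/19 + X)/(2*X))
o(42) - F(t, 70) = (1/38)*(-6 + 19*42)/42 - 1*66 = (1/38)*(1/42)*(-6 + 798) - 66 = (1/38)*(1/42)*792 - 66 = 66/133 - 66 = -8712/133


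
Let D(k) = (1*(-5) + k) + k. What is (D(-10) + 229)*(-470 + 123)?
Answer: -70788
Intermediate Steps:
D(k) = -5 + 2*k (D(k) = (-5 + k) + k = -5 + 2*k)
(D(-10) + 229)*(-470 + 123) = ((-5 + 2*(-10)) + 229)*(-470 + 123) = ((-5 - 20) + 229)*(-347) = (-25 + 229)*(-347) = 204*(-347) = -70788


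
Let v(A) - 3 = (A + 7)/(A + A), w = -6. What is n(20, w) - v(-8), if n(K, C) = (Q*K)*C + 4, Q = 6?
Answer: -11505/16 ≈ -719.06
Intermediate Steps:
v(A) = 3 + (7 + A)/(2*A) (v(A) = 3 + (A + 7)/(A + A) = 3 + (7 + A)/((2*A)) = 3 + (7 + A)*(1/(2*A)) = 3 + (7 + A)/(2*A))
n(K, C) = 4 + 6*C*K (n(K, C) = (6*K)*C + 4 = 6*C*K + 4 = 4 + 6*C*K)
n(20, w) - v(-8) = (4 + 6*(-6)*20) - 7*(1 - 8)/(2*(-8)) = (4 - 720) - 7*(-1)*(-7)/(2*8) = -716 - 1*49/16 = -716 - 49/16 = -11505/16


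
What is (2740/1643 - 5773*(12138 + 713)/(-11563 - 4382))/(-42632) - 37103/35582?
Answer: -22888745358923779/19870013122518120 ≈ -1.1519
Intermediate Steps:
(2740/1643 - 5773*(12138 + 713)/(-11563 - 4382))/(-42632) - 37103/35582 = (2740*(1/1643) - 5773/((-15945/12851)))*(-1/42632) - 37103*1/35582 = (2740/1643 - 5773/((-15945*1/12851)))*(-1/42632) - 37103/35582 = (2740/1643 - 5773/(-15945/12851))*(-1/42632) - 37103/35582 = (2740/1643 - 5773*(-12851/15945))*(-1/42632) - 37103/35582 = (2740/1643 + 74188823/15945)*(-1/42632) - 37103/35582 = (121935925489/26197635)*(-1/42632) - 37103/35582 = -121935925489/1116857575320 - 37103/35582 = -22888745358923779/19870013122518120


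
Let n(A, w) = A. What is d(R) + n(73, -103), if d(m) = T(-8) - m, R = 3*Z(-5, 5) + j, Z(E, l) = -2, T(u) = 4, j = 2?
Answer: 81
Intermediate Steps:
R = -4 (R = 3*(-2) + 2 = -6 + 2 = -4)
d(m) = 4 - m
d(R) + n(73, -103) = (4 - 1*(-4)) + 73 = (4 + 4) + 73 = 8 + 73 = 81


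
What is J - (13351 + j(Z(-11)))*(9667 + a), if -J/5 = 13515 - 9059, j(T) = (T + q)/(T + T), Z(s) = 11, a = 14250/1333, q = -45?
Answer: -1894667302324/14663 ≈ -1.2921e+8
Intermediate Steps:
a = 14250/1333 (a = 14250*(1/1333) = 14250/1333 ≈ 10.690)
j(T) = (-45 + T)/(2*T) (j(T) = (T - 45)/(T + T) = (-45 + T)/((2*T)) = (-45 + T)*(1/(2*T)) = (-45 + T)/(2*T))
J = -22280 (J = -5*(13515 - 9059) = -5*4456 = -22280)
J - (13351 + j(Z(-11)))*(9667 + a) = -22280 - (13351 + (1/2)*(-45 + 11)/11)*(9667 + 14250/1333) = -22280 - (13351 + (1/2)*(1/11)*(-34))*12900361/1333 = -22280 - (13351 - 17/11)*12900361/1333 = -22280 - 146844*12900361/(11*1333) = -22280 - 1*1894340610684/14663 = -22280 - 1894340610684/14663 = -1894667302324/14663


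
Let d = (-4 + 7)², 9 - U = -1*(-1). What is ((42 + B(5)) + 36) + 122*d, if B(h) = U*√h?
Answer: 1176 + 8*√5 ≈ 1193.9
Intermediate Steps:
U = 8 (U = 9 - (-1)*(-1) = 9 - 1*1 = 9 - 1 = 8)
B(h) = 8*√h
d = 9 (d = 3² = 9)
((42 + B(5)) + 36) + 122*d = ((42 + 8*√5) + 36) + 122*9 = (78 + 8*√5) + 1098 = 1176 + 8*√5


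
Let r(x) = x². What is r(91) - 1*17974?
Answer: -9693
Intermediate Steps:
r(91) - 1*17974 = 91² - 1*17974 = 8281 - 17974 = -9693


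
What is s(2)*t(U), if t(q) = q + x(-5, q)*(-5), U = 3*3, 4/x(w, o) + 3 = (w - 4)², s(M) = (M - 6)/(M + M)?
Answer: -341/39 ≈ -8.7436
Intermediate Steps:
s(M) = (-6 + M)/(2*M) (s(M) = (-6 + M)/((2*M)) = (-6 + M)*(1/(2*M)) = (-6 + M)/(2*M))
x(w, o) = 4/(-3 + (-4 + w)²) (x(w, o) = 4/(-3 + (w - 4)²) = 4/(-3 + (-4 + w)²))
U = 9
t(q) = -10/39 + q (t(q) = q + (4/(-3 + (-4 - 5)²))*(-5) = q + (4/(-3 + (-9)²))*(-5) = q + (4/(-3 + 81))*(-5) = q + (4/78)*(-5) = q + (4*(1/78))*(-5) = q + (2/39)*(-5) = q - 10/39 = -10/39 + q)
s(2)*t(U) = ((½)*(-6 + 2)/2)*(-10/39 + 9) = ((½)*(½)*(-4))*(341/39) = -1*341/39 = -341/39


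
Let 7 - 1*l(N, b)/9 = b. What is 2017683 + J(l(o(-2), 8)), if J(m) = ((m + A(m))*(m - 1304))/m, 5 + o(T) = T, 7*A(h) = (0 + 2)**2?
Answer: 127036562/63 ≈ 2.0165e+6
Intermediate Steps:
A(h) = 4/7 (A(h) = (0 + 2)**2/7 = (1/7)*2**2 = (1/7)*4 = 4/7)
o(T) = -5 + T
l(N, b) = 63 - 9*b
J(m) = (-1304 + m)*(4/7 + m)/m (J(m) = ((m + 4/7)*(m - 1304))/m = ((4/7 + m)*(-1304 + m))/m = ((-1304 + m)*(4/7 + m))/m = (-1304 + m)*(4/7 + m)/m)
2017683 + J(l(o(-2), 8)) = 2017683 + (-9124/7 + (63 - 9*8) - 5216/(7*(63 - 9*8))) = 2017683 + (-9124/7 + (63 - 72) - 5216/(7*(63 - 72))) = 2017683 + (-9124/7 - 9 - 5216/7/(-9)) = 2017683 + (-9124/7 - 9 - 5216/7*(-1/9)) = 2017683 + (-9124/7 - 9 + 5216/63) = 2017683 - 77467/63 = 127036562/63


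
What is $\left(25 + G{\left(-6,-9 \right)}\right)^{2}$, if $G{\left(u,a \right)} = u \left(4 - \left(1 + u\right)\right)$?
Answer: $841$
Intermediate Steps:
$G{\left(u,a \right)} = u \left(3 - u\right)$
$\left(25 + G{\left(-6,-9 \right)}\right)^{2} = \left(25 - 6 \left(3 - -6\right)\right)^{2} = \left(25 - 6 \left(3 + 6\right)\right)^{2} = \left(25 - 54\right)^{2} = \left(-29\right)^{2} = 841$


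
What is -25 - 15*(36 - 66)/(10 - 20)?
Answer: -70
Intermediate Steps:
-25 - 15*(36 - 66)/(10 - 20) = -25 - (-450)/(-10) = -25 - (-450)*(-1)/10 = -25 - 15*3 = -25 - 45 = -70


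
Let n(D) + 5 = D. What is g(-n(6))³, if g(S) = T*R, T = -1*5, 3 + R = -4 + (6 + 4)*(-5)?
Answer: 23149125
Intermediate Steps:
n(D) = -5 + D
R = -57 (R = -3 + (-4 + (6 + 4)*(-5)) = -3 + (-4 + 10*(-5)) = -3 + (-4 - 50) = -3 - 54 = -57)
T = -5
g(S) = 285 (g(S) = -5*(-57) = 285)
g(-n(6))³ = 285³ = 23149125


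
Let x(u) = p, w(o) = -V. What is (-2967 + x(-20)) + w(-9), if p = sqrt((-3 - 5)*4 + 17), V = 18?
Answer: -2985 + I*sqrt(15) ≈ -2985.0 + 3.873*I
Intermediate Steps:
w(o) = -18 (w(o) = -1*18 = -18)
p = I*sqrt(15) (p = sqrt(-8*4 + 17) = sqrt(-32 + 17) = sqrt(-15) = I*sqrt(15) ≈ 3.873*I)
x(u) = I*sqrt(15)
(-2967 + x(-20)) + w(-9) = (-2967 + I*sqrt(15)) - 18 = -2985 + I*sqrt(15)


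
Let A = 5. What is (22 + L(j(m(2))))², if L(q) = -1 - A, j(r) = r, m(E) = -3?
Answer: 256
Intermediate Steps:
L(q) = -6 (L(q) = -1 - 1*5 = -1 - 5 = -6)
(22 + L(j(m(2))))² = (22 - 6)² = 16² = 256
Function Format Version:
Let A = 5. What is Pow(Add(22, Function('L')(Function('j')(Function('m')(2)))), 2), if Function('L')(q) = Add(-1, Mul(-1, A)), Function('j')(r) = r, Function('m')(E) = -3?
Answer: 256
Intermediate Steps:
Function('L')(q) = -6 (Function('L')(q) = Add(-1, Mul(-1, 5)) = Add(-1, -5) = -6)
Pow(Add(22, Function('L')(Function('j')(Function('m')(2)))), 2) = Pow(Add(22, -6), 2) = Pow(16, 2) = 256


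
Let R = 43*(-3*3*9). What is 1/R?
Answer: -1/3483 ≈ -0.00028711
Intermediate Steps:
R = -3483 (R = 43*(-9*9) = 43*(-81) = -3483)
1/R = 1/(-3483) = -1/3483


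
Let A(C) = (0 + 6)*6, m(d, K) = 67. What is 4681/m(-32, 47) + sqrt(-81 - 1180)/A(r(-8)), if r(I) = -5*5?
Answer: 4681/67 + I*sqrt(1261)/36 ≈ 69.866 + 0.9864*I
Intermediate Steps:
r(I) = -25
A(C) = 36 (A(C) = 6*6 = 36)
4681/m(-32, 47) + sqrt(-81 - 1180)/A(r(-8)) = 4681/67 + sqrt(-81 - 1180)/36 = 4681*(1/67) + sqrt(-1261)*(1/36) = 4681/67 + (I*sqrt(1261))*(1/36) = 4681/67 + I*sqrt(1261)/36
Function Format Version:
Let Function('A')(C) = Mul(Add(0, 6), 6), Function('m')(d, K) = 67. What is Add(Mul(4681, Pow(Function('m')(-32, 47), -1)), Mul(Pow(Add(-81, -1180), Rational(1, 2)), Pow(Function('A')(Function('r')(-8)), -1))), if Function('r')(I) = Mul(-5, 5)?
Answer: Add(Rational(4681, 67), Mul(Rational(1, 36), I, Pow(1261, Rational(1, 2)))) ≈ Add(69.866, Mul(0.98640, I))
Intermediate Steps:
Function('r')(I) = -25
Function('A')(C) = 36 (Function('A')(C) = Mul(6, 6) = 36)
Add(Mul(4681, Pow(Function('m')(-32, 47), -1)), Mul(Pow(Add(-81, -1180), Rational(1, 2)), Pow(Function('A')(Function('r')(-8)), -1))) = Add(Mul(4681, Pow(67, -1)), Mul(Pow(Add(-81, -1180), Rational(1, 2)), Pow(36, -1))) = Add(Mul(4681, Rational(1, 67)), Mul(Pow(-1261, Rational(1, 2)), Rational(1, 36))) = Add(Rational(4681, 67), Mul(Mul(I, Pow(1261, Rational(1, 2))), Rational(1, 36))) = Add(Rational(4681, 67), Mul(Rational(1, 36), I, Pow(1261, Rational(1, 2))))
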